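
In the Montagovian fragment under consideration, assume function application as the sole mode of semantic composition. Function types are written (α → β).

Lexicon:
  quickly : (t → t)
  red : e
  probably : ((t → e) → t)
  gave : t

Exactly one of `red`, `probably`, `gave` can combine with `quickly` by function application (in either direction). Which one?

gave

red : e — neither side's domain matches the other.
probably : ((t → e) → t) — neither side's domain matches the other.
gave — combines: quickly : (t → t) takes gave : t as argument, giving t.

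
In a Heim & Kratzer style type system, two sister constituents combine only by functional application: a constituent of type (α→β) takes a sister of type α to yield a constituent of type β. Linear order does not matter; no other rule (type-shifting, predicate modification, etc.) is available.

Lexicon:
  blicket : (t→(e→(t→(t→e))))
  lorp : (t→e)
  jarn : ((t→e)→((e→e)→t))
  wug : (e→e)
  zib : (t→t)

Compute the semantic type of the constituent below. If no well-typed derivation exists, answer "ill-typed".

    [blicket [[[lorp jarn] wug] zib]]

[lorp jarn]: ((t→e)→((e→e)→t)) applied to (t→e) yields ((e→e)→t).
[[lorp jarn] wug]: ((e→e)→t) applied to (e→e) yields t.
[[[lorp jarn] wug] zib]: (t→t) applied to t yields t.
[blicket [[[lorp jarn] wug] zib]]: (t→(e→(t→(t→e)))) applied to t yields (e→(t→(t→e))).

(e→(t→(t→e)))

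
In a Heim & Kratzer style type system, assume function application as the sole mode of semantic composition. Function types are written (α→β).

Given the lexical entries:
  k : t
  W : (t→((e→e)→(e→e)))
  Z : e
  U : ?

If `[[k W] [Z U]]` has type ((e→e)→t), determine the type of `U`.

[[k W] [Z U]] is required to be ((e→e)→t). [k W] : ((e→e)→(e→e)) cannot yield ((e→e)→t) as functor, so [Z U] : (((e→e)→(e→e))→((e→e)→t)).
[Z U] is required to be (((e→e)→(e→e))→((e→e)→t)). Z : e cannot yield (((e→e)→(e→e))→((e→e)→t)) as functor, so U : (e→(((e→e)→(e→e))→((e→e)→t))).

(e→(((e→e)→(e→e))→((e→e)→t)))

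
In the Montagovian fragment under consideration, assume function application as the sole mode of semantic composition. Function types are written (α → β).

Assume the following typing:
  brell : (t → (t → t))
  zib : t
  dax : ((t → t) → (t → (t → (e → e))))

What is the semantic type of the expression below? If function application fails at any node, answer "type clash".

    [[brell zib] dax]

(t → (t → (e → e)))

[brell zib]: (t → (t → t)) applied to t yields (t → t).
[[brell zib] dax]: ((t → t) → (t → (t → (e → e)))) applied to (t → t) yields (t → (t → (e → e))).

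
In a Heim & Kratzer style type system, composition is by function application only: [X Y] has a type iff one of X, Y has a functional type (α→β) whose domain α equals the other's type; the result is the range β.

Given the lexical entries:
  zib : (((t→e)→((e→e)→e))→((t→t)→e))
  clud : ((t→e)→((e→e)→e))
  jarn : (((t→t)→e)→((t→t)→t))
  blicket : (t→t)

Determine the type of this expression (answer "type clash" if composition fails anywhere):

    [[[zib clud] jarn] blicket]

t

At [zib clud], zib : (((t→e)→((e→e)→e))→((t→t)→e)) takes clud : ((t→e)→((e→e)→e)), giving ((t→t)→e).
At [[zib clud] jarn], jarn : (((t→t)→e)→((t→t)→t)) takes [zib clud] : ((t→t)→e), giving ((t→t)→t).
At [[[zib clud] jarn] blicket], [[zib clud] jarn] : ((t→t)→t) takes blicket : (t→t), giving t.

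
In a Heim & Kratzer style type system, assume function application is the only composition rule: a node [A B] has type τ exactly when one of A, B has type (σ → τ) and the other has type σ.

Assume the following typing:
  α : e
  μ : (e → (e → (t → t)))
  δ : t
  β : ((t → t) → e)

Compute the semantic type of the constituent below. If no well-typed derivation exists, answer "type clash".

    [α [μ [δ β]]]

type clash

At [δ β]: neither t nor ((t → t) → e) can take the other as argument; the node is ill-typed.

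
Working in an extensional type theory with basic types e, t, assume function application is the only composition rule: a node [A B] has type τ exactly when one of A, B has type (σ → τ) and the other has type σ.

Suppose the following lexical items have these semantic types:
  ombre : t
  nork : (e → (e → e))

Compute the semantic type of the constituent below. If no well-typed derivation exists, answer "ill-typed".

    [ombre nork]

ill-typed

[ombre nork]: t with (e → (e → e)) — neither is a function whose domain matches the other; composition fails here.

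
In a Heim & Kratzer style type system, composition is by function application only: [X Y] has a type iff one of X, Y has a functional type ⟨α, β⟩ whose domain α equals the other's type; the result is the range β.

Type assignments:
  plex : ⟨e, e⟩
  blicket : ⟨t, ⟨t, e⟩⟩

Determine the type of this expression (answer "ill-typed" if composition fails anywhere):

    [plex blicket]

ill-typed

[plex blicket]: ⟨e, e⟩ and ⟨t, ⟨t, e⟩⟩ cannot combine by function application — type clash.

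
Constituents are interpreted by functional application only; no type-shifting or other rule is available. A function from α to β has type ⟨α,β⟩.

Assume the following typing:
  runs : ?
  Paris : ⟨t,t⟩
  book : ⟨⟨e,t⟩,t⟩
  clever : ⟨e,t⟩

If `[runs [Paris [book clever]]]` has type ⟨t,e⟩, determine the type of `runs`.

⟨t,⟨t,e⟩⟩

For [runs [Paris [book clever]]] to have type ⟨t,e⟩ with [Paris [book clever]] of type t, runs must be the function: runs : ⟨t,⟨t,e⟩⟩.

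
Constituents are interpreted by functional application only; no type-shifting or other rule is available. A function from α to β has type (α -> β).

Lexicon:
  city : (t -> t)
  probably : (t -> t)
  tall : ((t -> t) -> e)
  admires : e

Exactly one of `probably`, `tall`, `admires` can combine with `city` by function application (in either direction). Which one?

tall

probably : (t -> t) — does not combine with city.
tall — combines: tall : ((t -> t) -> e) takes city : (t -> t) as argument, giving e.
admires : e — does not combine with city.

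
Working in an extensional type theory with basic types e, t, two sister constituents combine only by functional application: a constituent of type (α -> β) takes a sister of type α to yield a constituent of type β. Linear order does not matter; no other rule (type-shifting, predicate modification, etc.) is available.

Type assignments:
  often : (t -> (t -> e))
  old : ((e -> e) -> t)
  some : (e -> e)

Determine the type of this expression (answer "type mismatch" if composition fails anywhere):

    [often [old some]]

At [old some], old : ((e -> e) -> t) takes some : (e -> e), giving t.
At [often [old some]], often : (t -> (t -> e)) takes [old some] : t, giving (t -> e).

(t -> e)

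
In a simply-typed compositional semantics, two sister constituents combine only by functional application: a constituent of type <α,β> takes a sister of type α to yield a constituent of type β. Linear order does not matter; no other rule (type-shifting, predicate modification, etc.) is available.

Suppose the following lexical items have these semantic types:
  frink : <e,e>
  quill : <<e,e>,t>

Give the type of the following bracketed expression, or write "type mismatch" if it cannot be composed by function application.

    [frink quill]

[frink quill]: functor quill : <<e,e>,t>, argument frink : <e,e>; result t.

t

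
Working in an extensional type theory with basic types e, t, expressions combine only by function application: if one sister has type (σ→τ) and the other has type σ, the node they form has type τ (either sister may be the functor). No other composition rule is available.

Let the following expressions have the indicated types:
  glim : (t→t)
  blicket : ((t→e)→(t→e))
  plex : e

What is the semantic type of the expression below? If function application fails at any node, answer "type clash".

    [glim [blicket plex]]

[blicket plex]: ((t→e)→(t→e)) with e — neither is a function whose domain matches the other; composition fails here.

type clash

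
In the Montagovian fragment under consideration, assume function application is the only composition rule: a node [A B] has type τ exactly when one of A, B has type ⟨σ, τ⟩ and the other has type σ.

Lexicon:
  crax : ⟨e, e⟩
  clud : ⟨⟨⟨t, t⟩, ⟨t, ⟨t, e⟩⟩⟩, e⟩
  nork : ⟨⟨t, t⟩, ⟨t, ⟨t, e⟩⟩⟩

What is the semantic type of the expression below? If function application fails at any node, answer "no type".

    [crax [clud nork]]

e

[clud nork]: functor clud : ⟨⟨⟨t, t⟩, ⟨t, ⟨t, e⟩⟩⟩, e⟩, argument nork : ⟨⟨t, t⟩, ⟨t, ⟨t, e⟩⟩⟩; result e.
[crax [clud nork]]: functor crax : ⟨e, e⟩, argument [clud nork] : e; result e.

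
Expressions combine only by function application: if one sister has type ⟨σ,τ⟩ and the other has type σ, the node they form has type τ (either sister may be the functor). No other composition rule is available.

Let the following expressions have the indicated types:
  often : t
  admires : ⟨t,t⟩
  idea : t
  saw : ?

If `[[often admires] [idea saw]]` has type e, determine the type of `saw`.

[[often admires] [idea saw]] is required to be e. [often admires] : t cannot yield e as functor, so [idea saw] : ⟨t,e⟩.
[idea saw] is required to be ⟨t,e⟩. idea : t cannot yield ⟨t,e⟩ as functor, so saw : ⟨t,⟨t,e⟩⟩.

⟨t,⟨t,e⟩⟩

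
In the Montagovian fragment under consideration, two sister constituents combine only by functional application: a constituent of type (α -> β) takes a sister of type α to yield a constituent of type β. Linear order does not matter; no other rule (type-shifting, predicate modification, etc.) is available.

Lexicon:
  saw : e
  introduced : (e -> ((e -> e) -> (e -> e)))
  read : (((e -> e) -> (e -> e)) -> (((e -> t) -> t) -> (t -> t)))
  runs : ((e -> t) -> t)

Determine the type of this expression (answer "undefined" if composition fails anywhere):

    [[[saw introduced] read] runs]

At [saw introduced], introduced : (e -> ((e -> e) -> (e -> e))) takes saw : e, giving ((e -> e) -> (e -> e)).
At [[saw introduced] read], read : (((e -> e) -> (e -> e)) -> (((e -> t) -> t) -> (t -> t))) takes [saw introduced] : ((e -> e) -> (e -> e)), giving (((e -> t) -> t) -> (t -> t)).
At [[[saw introduced] read] runs], [[saw introduced] read] : (((e -> t) -> t) -> (t -> t)) takes runs : ((e -> t) -> t), giving (t -> t).

(t -> t)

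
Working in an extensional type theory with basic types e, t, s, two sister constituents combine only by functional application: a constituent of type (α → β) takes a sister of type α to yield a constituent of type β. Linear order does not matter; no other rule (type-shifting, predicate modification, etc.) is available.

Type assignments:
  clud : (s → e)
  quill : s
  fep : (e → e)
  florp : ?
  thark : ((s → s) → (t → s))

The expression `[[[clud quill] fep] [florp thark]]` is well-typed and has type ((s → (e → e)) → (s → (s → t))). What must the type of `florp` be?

(((s → s) → (t → s)) → (e → ((s → (e → e)) → (s → (s → t)))))

[[[clud quill] fep] [florp thark]] must have type ((s → (e → e)) → (s → (s → t))). The sister [[clud quill] fep] has type e; that is not a function onto ((s → (e → e)) → (s → (s → t))), so [florp thark] must be the functor, of type (e → ((s → (e → e)) → (s → (s → t)))).
[florp thark] must have type (e → ((s → (e → e)) → (s → (s → t)))). The sister thark has type ((s → s) → (t → s)); that is not a function onto (e → ((s → (e → e)) → (s → (s → t)))), so florp must be the functor, of type (((s → s) → (t → s)) → (e → ((s → (e → e)) → (s → (s → t))))).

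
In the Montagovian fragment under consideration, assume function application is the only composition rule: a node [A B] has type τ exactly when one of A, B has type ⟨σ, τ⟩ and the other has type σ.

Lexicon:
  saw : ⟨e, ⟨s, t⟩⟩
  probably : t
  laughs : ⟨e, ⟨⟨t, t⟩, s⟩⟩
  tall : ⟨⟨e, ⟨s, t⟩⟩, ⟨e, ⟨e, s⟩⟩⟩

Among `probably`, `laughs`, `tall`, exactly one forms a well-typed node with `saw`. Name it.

tall

probably : t — does not combine with saw.
laughs : ⟨e, ⟨⟨t, t⟩, s⟩⟩ — does not combine with saw.
tall — combines: tall : ⟨⟨e, ⟨s, t⟩⟩, ⟨e, ⟨e, s⟩⟩⟩ takes saw : ⟨e, ⟨s, t⟩⟩ as argument, giving ⟨e, ⟨e, s⟩⟩.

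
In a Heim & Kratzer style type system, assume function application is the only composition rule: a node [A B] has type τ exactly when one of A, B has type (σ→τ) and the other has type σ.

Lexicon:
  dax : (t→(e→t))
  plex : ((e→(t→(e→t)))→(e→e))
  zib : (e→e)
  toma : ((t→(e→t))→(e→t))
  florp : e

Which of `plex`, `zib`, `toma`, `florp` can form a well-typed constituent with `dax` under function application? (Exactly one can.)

plex : ((e→(t→(e→t)))→(e→e)) — no; dax wants t, and plex wants (e→(t→(e→t))).
zib : (e→e) — no; dax wants t, and zib wants e.
toma — combines: toma : ((t→(e→t))→(e→t)) takes dax : (t→(e→t)) as argument, giving (e→t).
florp : e — no; dax wants t, and florp wants nothing (atomic).

toma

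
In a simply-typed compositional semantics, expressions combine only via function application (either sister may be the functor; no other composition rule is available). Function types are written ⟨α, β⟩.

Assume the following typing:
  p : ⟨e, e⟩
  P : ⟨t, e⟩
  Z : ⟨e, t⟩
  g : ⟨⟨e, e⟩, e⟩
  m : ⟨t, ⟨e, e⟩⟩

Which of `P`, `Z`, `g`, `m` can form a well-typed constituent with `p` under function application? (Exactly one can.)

P : ⟨t, e⟩ — no; p wants e, and P wants t.
Z : ⟨e, t⟩ — no; p wants e, and Z wants e.
g — combines: g : ⟨⟨e, e⟩, e⟩ takes p : ⟨e, e⟩ as argument, giving e.
m : ⟨t, ⟨e, e⟩⟩ — no; p wants e, and m wants t.

g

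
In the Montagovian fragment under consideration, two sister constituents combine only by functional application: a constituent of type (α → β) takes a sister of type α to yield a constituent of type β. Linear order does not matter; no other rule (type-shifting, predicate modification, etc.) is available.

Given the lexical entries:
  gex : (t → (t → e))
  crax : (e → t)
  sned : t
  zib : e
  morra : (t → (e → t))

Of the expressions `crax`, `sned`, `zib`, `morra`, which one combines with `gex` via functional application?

crax : (e → t) — neither side's domain matches the other.
sned — combines: gex : (t → (t → e)) takes sned : t as argument, giving (t → e).
zib : e — neither side's domain matches the other.
morra : (t → (e → t)) — neither side's domain matches the other.

sned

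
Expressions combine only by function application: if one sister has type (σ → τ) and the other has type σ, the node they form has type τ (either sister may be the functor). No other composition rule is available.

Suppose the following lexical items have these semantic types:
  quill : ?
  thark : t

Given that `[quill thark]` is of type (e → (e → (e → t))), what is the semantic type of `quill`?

(t → (e → (e → (e → t))))

For [quill thark] to have type (e → (e → (e → t))) with thark of type t, quill must be the function: quill : (t → (e → (e → (e → t)))).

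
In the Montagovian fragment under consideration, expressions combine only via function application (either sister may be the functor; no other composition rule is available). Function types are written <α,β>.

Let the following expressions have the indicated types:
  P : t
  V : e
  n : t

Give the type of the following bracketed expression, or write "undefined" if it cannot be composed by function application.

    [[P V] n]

undefined

At [P V]: neither t nor e can take the other as argument; the node is ill-typed.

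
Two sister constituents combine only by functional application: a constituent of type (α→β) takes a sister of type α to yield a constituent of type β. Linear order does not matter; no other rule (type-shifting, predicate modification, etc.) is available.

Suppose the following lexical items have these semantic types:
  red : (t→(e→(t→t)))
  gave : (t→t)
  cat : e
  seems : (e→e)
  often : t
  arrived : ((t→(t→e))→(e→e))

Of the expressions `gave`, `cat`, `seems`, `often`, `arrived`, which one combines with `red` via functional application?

gave : (t→t) — does not combine with red.
cat : e — does not combine with red.
seems : (e→e) — does not combine with red.
often — combines: red : (t→(e→(t→t))) takes often : t as argument, giving (e→(t→t)).
arrived : ((t→(t→e))→(e→e)) — does not combine with red.

often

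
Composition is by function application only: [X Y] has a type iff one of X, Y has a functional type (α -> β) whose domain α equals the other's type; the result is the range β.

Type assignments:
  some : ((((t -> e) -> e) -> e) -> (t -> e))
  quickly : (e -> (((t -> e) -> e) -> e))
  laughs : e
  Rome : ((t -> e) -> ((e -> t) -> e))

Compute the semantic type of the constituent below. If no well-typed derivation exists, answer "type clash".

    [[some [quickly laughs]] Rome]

((e -> t) -> e)

[quickly laughs]: functor quickly : (e -> (((t -> e) -> e) -> e)), argument laughs : e; result (((t -> e) -> e) -> e).
[some [quickly laughs]]: functor some : ((((t -> e) -> e) -> e) -> (t -> e)), argument [quickly laughs] : (((t -> e) -> e) -> e); result (t -> e).
[[some [quickly laughs]] Rome]: functor Rome : ((t -> e) -> ((e -> t) -> e)), argument [some [quickly laughs]] : (t -> e); result ((e -> t) -> e).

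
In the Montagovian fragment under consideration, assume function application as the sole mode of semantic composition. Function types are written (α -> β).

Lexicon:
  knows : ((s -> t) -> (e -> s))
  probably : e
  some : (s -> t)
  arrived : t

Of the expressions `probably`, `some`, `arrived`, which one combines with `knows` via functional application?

some

probably : e — knows needs (s -> t); probably needs nothing (atomic); neither fits.
some — combines: knows : ((s -> t) -> (e -> s)) takes some : (s -> t) as argument, giving (e -> s).
arrived : t — knows needs (s -> t); arrived needs nothing (atomic); neither fits.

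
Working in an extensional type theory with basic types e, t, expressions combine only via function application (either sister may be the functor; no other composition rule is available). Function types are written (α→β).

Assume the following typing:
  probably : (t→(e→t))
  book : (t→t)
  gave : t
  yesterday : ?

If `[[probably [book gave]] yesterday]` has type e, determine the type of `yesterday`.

At [[probably [book gave]] yesterday] (required: e): [probably [book gave]] is (e→t), which is not a function with range e; hence yesterday is the functor — type ((e→t)→e).

((e→t)→e)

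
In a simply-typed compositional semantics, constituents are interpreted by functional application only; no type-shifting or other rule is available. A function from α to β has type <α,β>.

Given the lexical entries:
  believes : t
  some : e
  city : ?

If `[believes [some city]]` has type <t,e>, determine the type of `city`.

[believes [some city]] is required to be <t,e>. believes : t cannot yield <t,e> as functor, so [some city] : <t,<t,e>>.
[some city] is required to be <t,<t,e>>. some : e cannot yield <t,<t,e>> as functor, so city : <e,<t,<t,e>>>.

<e,<t,<t,e>>>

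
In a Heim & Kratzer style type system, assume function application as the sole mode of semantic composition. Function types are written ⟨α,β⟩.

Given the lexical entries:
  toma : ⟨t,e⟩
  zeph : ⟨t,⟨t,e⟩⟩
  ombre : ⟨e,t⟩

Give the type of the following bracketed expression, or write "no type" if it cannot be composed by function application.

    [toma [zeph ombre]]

[zeph ombre]: ⟨t,⟨t,e⟩⟩ with ⟨e,t⟩ — neither is a function whose domain matches the other; composition fails here.

no type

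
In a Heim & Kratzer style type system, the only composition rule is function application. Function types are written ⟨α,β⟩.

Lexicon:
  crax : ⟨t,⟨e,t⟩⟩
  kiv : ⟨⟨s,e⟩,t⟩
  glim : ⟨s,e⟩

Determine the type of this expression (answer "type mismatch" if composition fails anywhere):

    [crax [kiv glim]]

[kiv glim]: ⟨⟨s,e⟩,t⟩ applied to ⟨s,e⟩ yields t.
[crax [kiv glim]]: ⟨t,⟨e,t⟩⟩ applied to t yields ⟨e,t⟩.

⟨e,t⟩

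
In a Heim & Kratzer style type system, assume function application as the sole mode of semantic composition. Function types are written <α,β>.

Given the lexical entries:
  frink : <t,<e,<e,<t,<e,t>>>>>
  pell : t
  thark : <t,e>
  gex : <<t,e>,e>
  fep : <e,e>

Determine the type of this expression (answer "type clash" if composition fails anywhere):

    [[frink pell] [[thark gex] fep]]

At [frink pell], frink : <t,<e,<e,<t,<e,t>>>>> takes pell : t, giving <e,<e,<t,<e,t>>>>.
At [thark gex], gex : <<t,e>,e> takes thark : <t,e>, giving e.
At [[thark gex] fep], fep : <e,e> takes [thark gex] : e, giving e.
At [[frink pell] [[thark gex] fep]], [frink pell] : <e,<e,<t,<e,t>>>> takes [[thark gex] fep] : e, giving <e,<t,<e,t>>>.

<e,<t,<e,t>>>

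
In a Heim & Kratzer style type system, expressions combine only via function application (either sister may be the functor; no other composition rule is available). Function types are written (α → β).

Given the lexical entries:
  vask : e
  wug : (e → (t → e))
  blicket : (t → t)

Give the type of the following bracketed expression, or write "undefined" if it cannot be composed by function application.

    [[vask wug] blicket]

At [vask wug], wug : (e → (t → e)) takes vask : e, giving (t → e).
[[vask wug] blicket]: (t → e) and (t → t) cannot combine by function application — type clash.

undefined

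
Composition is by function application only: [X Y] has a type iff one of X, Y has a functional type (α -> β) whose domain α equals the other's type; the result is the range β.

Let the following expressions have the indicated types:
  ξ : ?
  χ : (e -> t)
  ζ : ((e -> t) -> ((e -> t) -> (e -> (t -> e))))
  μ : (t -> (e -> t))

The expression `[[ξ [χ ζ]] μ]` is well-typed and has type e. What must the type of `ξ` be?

(((e -> t) -> (e -> (t -> e))) -> ((t -> (e -> t)) -> e))

[[ξ [χ ζ]] μ] must have type e. The sister μ has type (t -> (e -> t)); that is not a function onto e, so [ξ [χ ζ]] must be the functor, of type ((t -> (e -> t)) -> e).
[ξ [χ ζ]] must have type ((t -> (e -> t)) -> e). The sister [χ ζ] has type ((e -> t) -> (e -> (t -> e))); that is not a function onto ((t -> (e -> t)) -> e), so ξ must be the functor, of type (((e -> t) -> (e -> (t -> e))) -> ((t -> (e -> t)) -> e)).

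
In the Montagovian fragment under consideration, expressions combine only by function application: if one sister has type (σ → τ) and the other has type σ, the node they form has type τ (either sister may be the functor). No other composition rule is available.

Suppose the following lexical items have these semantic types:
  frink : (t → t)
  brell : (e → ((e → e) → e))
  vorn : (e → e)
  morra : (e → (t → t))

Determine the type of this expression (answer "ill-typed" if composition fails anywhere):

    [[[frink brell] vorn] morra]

ill-typed

At [frink brell]: neither (t → t) nor (e → ((e → e) → e)) can take the other as argument; the node is ill-typed.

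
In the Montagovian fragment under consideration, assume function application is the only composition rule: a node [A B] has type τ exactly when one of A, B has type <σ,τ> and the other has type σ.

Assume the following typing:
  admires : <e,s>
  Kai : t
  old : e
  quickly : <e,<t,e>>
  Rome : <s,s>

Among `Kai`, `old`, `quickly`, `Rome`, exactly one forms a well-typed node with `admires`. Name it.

Kai : t — neither side's domain matches the other.
old — combines: admires : <e,s> takes old : e as argument, giving s.
quickly : <e,<t,e>> — neither side's domain matches the other.
Rome : <s,s> — neither side's domain matches the other.

old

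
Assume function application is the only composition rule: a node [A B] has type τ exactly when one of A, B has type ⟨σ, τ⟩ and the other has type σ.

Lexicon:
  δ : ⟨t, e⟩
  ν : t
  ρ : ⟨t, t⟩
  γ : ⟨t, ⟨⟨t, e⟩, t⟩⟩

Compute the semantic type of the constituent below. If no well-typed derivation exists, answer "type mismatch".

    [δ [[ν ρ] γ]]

t

[ν ρ]: ⟨t, t⟩ applied to t yields t.
[[ν ρ] γ]: ⟨t, ⟨⟨t, e⟩, t⟩⟩ applied to t yields ⟨⟨t, e⟩, t⟩.
[δ [[ν ρ] γ]]: ⟨⟨t, e⟩, t⟩ applied to ⟨t, e⟩ yields t.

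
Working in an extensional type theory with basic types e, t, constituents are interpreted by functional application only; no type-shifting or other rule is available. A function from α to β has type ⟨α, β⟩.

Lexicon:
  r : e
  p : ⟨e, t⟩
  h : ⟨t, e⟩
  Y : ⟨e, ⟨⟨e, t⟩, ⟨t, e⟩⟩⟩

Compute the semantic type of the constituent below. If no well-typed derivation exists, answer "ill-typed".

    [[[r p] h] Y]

[r p]: functor p : ⟨e, t⟩, argument r : e; result t.
[[r p] h]: functor h : ⟨t, e⟩, argument [r p] : t; result e.
[[[r p] h] Y]: functor Y : ⟨e, ⟨⟨e, t⟩, ⟨t, e⟩⟩⟩, argument [[r p] h] : e; result ⟨⟨e, t⟩, ⟨t, e⟩⟩.

⟨⟨e, t⟩, ⟨t, e⟩⟩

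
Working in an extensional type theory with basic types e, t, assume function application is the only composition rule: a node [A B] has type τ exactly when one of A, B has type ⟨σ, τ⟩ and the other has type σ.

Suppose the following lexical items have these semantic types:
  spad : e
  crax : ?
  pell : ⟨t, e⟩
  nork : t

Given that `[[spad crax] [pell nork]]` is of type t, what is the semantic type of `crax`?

⟨e, ⟨e, t⟩⟩

For [[spad crax] [pell nork]] to have type t with [pell nork] of type e, [spad crax] must be the function: [spad crax] : ⟨e, t⟩.
For [spad crax] to have type ⟨e, t⟩ with spad of type e, crax must be the function: crax : ⟨e, ⟨e, t⟩⟩.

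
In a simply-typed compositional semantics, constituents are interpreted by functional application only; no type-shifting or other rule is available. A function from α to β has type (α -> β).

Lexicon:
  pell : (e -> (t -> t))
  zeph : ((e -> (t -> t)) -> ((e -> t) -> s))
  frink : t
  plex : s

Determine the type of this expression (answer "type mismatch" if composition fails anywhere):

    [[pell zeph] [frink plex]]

type mismatch

[pell zeph]: ((e -> (t -> t)) -> ((e -> t) -> s)) applied to (e -> (t -> t)) yields ((e -> t) -> s).
[frink plex]: t with s — neither is a function whose domain matches the other; composition fails here.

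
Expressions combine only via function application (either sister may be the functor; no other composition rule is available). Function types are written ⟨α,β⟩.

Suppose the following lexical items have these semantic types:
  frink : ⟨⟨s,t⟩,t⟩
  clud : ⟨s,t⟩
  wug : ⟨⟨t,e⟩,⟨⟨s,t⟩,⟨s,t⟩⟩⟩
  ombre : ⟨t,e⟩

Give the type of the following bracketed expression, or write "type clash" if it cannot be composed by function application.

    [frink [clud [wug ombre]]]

t

[wug ombre] — wug of type ⟨⟨t,e⟩,⟨⟨s,t⟩,⟨s,t⟩⟩⟩ combines with ombre of type ⟨t,e⟩: type ⟨⟨s,t⟩,⟨s,t⟩⟩.
[clud [wug ombre]] — [wug ombre] of type ⟨⟨s,t⟩,⟨s,t⟩⟩ combines with clud of type ⟨s,t⟩: type ⟨s,t⟩.
[frink [clud [wug ombre]]] — frink of type ⟨⟨s,t⟩,t⟩ combines with [clud [wug ombre]] of type ⟨s,t⟩: type t.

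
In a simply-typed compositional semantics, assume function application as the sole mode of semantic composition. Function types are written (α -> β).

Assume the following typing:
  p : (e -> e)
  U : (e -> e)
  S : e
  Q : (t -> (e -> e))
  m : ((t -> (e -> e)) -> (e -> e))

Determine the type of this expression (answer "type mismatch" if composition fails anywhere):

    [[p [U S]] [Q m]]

[U S]: functor U : (e -> e), argument S : e; result e.
[p [U S]]: functor p : (e -> e), argument [U S] : e; result e.
[Q m]: functor m : ((t -> (e -> e)) -> (e -> e)), argument Q : (t -> (e -> e)); result (e -> e).
[[p [U S]] [Q m]]: functor [Q m] : (e -> e), argument [p [U S]] : e; result e.

e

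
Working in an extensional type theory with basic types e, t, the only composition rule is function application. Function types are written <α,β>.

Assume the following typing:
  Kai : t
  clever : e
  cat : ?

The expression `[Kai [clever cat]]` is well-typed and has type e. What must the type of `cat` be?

[Kai [clever cat]] must have type e. The sister Kai has type t; that is not a function onto e, so [clever cat] must be the functor, of type <t,e>.
[clever cat] must have type <t,e>. The sister clever has type e; that is not a function onto <t,e>, so cat must be the functor, of type <e,<t,e>>.

<e,<t,e>>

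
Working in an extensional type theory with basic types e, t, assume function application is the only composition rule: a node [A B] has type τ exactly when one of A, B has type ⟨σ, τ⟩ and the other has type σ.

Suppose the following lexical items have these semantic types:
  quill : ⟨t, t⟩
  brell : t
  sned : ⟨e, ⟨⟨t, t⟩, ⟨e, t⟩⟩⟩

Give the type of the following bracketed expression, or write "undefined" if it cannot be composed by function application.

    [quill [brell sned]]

At [brell sned]: neither t nor ⟨e, ⟨⟨t, t⟩, ⟨e, t⟩⟩⟩ can take the other as argument; the node is ill-typed.

undefined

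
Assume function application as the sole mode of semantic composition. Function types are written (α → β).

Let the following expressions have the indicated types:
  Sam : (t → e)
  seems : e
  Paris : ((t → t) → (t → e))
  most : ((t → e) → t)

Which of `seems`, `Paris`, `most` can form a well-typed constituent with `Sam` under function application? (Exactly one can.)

seems : e — no; Sam wants t, and seems wants nothing (atomic).
Paris : ((t → t) → (t → e)) — no; Sam wants t, and Paris wants (t → t).
most — combines: most : ((t → e) → t) takes Sam : (t → e) as argument, giving t.

most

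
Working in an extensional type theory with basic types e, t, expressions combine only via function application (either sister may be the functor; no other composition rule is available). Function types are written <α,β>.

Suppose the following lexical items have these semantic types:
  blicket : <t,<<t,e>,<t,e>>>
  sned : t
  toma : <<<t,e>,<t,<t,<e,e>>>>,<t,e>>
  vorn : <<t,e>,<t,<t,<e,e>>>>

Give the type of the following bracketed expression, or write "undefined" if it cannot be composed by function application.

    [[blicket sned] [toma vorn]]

At [blicket sned], blicket : <t,<<t,e>,<t,e>>> takes sned : t, giving <<t,e>,<t,e>>.
At [toma vorn], toma : <<<t,e>,<t,<t,<e,e>>>>,<t,e>> takes vorn : <<t,e>,<t,<t,<e,e>>>>, giving <t,e>.
At [[blicket sned] [toma vorn]], [blicket sned] : <<t,e>,<t,e>> takes [toma vorn] : <t,e>, giving <t,e>.

<t,e>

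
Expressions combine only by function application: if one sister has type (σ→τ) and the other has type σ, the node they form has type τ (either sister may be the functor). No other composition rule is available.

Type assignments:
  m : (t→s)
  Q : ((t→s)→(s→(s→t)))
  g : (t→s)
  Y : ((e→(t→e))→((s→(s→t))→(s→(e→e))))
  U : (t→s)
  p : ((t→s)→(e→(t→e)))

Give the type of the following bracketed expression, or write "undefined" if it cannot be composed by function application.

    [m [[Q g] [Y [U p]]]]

[Q g]: ((t→s)→(s→(s→t))) applied to (t→s) yields (s→(s→t)).
[U p]: ((t→s)→(e→(t→e))) applied to (t→s) yields (e→(t→e)).
[Y [U p]]: ((e→(t→e))→((s→(s→t))→(s→(e→e)))) applied to (e→(t→e)) yields ((s→(s→t))→(s→(e→e))).
[[Q g] [Y [U p]]]: ((s→(s→t))→(s→(e→e))) applied to (s→(s→t)) yields (s→(e→e)).
At [m [[Q g] [Y [U p]]]]: neither (t→s) nor (s→(e→e)) can take the other as argument; the node is ill-typed.

undefined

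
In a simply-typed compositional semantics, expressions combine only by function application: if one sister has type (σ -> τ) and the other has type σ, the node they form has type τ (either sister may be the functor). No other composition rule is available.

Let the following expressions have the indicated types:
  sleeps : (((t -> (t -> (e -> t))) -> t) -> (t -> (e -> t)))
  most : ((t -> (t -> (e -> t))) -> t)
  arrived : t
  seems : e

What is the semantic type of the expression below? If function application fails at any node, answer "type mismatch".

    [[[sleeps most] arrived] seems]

[sleeps most] — sleeps of type (((t -> (t -> (e -> t))) -> t) -> (t -> (e -> t))) combines with most of type ((t -> (t -> (e -> t))) -> t): type (t -> (e -> t)).
[[sleeps most] arrived] — [sleeps most] of type (t -> (e -> t)) combines with arrived of type t: type (e -> t).
[[[sleeps most] arrived] seems] — [[sleeps most] arrived] of type (e -> t) combines with seems of type e: type t.

t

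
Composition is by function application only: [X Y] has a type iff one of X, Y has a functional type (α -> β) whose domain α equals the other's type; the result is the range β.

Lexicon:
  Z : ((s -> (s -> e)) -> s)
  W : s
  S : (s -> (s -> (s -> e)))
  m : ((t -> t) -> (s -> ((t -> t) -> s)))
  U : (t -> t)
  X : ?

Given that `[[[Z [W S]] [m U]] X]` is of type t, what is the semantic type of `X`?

At [[[Z [W S]] [m U]] X] (required: t): [[Z [W S]] [m U]] is ((t -> t) -> s), which is not a function with range t; hence X is the functor — type (((t -> t) -> s) -> t).

(((t -> t) -> s) -> t)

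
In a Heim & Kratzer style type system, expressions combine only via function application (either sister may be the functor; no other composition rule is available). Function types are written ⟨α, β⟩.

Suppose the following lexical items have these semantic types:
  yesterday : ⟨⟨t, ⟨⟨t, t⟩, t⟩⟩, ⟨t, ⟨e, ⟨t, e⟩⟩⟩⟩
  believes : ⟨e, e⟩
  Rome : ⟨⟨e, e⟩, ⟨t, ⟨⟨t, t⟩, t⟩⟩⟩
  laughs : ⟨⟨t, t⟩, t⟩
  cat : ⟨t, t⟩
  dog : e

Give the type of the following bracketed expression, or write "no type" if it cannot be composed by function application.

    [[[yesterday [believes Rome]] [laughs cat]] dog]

[believes Rome]: Rome is ⟨⟨e, e⟩, ⟨t, ⟨⟨t, t⟩, t⟩⟩⟩, believes is ⟨e, e⟩; result ⟨t, ⟨⟨t, t⟩, t⟩⟩.
[yesterday [believes Rome]]: yesterday is ⟨⟨t, ⟨⟨t, t⟩, t⟩⟩, ⟨t, ⟨e, ⟨t, e⟩⟩⟩⟩, [believes Rome] is ⟨t, ⟨⟨t, t⟩, t⟩⟩; result ⟨t, ⟨e, ⟨t, e⟩⟩⟩.
[laughs cat]: laughs is ⟨⟨t, t⟩, t⟩, cat is ⟨t, t⟩; result t.
[[yesterday [believes Rome]] [laughs cat]]: [yesterday [believes Rome]] is ⟨t, ⟨e, ⟨t, e⟩⟩⟩, [laughs cat] is t; result ⟨e, ⟨t, e⟩⟩.
[[[yesterday [believes Rome]] [laughs cat]] dog]: [[yesterday [believes Rome]] [laughs cat]] is ⟨e, ⟨t, e⟩⟩, dog is e; result ⟨t, e⟩.

⟨t, e⟩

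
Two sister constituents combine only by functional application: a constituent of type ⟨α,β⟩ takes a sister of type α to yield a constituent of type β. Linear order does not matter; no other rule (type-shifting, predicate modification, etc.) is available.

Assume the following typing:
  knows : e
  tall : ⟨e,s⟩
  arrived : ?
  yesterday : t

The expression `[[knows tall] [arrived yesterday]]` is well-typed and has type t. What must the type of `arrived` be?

⟨t,⟨s,t⟩⟩

[[knows tall] [arrived yesterday]] must have type t. The sister [knows tall] has type s; that is not a function onto t, so [arrived yesterday] must be the functor, of type ⟨s,t⟩.
[arrived yesterday] must have type ⟨s,t⟩. The sister yesterday has type t; that is not a function onto ⟨s,t⟩, so arrived must be the functor, of type ⟨t,⟨s,t⟩⟩.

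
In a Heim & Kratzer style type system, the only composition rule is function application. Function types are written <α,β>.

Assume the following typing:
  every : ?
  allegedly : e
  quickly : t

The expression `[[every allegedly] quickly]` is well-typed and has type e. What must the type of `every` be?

<e,<t,e>>

[[every allegedly] quickly] must have type e. The sister quickly has type t; that is not a function onto e, so [every allegedly] must be the functor, of type <t,e>.
[every allegedly] must have type <t,e>. The sister allegedly has type e; that is not a function onto <t,e>, so every must be the functor, of type <e,<t,e>>.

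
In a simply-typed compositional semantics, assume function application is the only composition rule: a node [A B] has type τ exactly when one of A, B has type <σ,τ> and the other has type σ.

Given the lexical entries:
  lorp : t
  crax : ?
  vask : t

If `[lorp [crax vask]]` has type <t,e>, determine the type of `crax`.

[lorp [crax vask]] is required to be <t,e>. lorp : t cannot yield <t,e> as functor, so [crax vask] : <t,<t,e>>.
[crax vask] is required to be <t,<t,e>>. vask : t cannot yield <t,<t,e>> as functor, so crax : <t,<t,<t,e>>>.

<t,<t,<t,e>>>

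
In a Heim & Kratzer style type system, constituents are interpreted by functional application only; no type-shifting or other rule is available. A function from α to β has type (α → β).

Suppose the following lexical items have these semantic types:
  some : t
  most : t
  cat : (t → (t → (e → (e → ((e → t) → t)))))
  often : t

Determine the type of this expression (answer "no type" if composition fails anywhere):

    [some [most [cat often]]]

no type

[cat often] — cat of type (t → (t → (e → (e → ((e → t) → t))))) combines with often of type t: type (t → (e → (e → ((e → t) → t)))).
[most [cat often]] — [cat often] of type (t → (e → (e → ((e → t) → t)))) combines with most of type t: type (e → (e → ((e → t) → t))).
[some [most [cat often]]]: t and (e → (e → ((e → t) → t))) cannot combine by function application — type clash.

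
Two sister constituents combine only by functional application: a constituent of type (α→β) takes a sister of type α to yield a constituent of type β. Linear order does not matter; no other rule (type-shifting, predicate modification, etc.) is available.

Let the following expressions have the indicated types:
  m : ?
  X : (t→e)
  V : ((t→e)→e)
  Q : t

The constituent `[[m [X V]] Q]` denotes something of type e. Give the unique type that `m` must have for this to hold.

[[m [X V]] Q] is required to be e. Q : t cannot yield e as functor, so [m [X V]] : (t→e).
[m [X V]] is required to be (t→e). [X V] : e cannot yield (t→e) as functor, so m : (e→(t→e)).

(e→(t→e))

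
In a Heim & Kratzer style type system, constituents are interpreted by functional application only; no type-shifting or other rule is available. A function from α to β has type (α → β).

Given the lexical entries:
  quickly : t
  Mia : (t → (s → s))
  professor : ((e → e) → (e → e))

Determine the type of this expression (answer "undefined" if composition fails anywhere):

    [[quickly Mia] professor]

[quickly Mia] — Mia of type (t → (s → s)) combines with quickly of type t: type (s → s).
At [[quickly Mia] professor]: neither (s → s) nor ((e → e) → (e → e)) can take the other as argument; the node is ill-typed.

undefined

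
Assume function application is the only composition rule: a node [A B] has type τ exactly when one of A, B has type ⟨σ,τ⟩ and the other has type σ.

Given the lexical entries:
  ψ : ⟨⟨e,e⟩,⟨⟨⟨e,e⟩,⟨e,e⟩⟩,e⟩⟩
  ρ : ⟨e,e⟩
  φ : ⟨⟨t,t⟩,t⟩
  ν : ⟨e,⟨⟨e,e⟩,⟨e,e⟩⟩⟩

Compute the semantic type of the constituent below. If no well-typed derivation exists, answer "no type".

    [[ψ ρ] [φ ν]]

[ψ ρ]: functor ψ : ⟨⟨e,e⟩,⟨⟨⟨e,e⟩,⟨e,e⟩⟩,e⟩⟩, argument ρ : ⟨e,e⟩; result ⟨⟨⟨e,e⟩,⟨e,e⟩⟩,e⟩.
[φ ν]: ⟨⟨t,t⟩,t⟩ and ⟨e,⟨⟨e,e⟩,⟨e,e⟩⟩⟩ cannot combine by function application — type clash.

no type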